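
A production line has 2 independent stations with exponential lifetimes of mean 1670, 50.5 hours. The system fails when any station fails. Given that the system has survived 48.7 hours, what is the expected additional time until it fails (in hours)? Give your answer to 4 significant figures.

49.02

First-failure rate Σλ = 1/1670 + 1/50.5 = 0.0204008.
By memorylessness the expected residual is 1/Σλ = 49.0177 hours, regardless of the 48.7 already elapsed.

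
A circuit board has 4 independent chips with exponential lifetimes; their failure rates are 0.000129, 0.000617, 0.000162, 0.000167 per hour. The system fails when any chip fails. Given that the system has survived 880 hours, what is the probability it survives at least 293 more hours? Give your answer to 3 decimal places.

0.730

Time to first failure ~ Exp(Σλ) with Σλ = 0.001075.
By memorylessness, P(T > 880+293 | T > 880) = P(T > 293) = e^(−0.001075·293) ≈ 0.730.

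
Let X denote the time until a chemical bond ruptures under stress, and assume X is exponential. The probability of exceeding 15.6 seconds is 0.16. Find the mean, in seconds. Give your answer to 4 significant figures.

e^(−λ·15.6) = 0.16 ⇒ λ = −ln(0.16)/15.6 = 0.117473.
Mean = 1/λ = 8.51258 seconds.

8.513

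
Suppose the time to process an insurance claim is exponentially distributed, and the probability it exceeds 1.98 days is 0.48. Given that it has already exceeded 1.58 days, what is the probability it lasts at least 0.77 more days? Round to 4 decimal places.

0.7517

From e^(−λ·1.98) = 0.48, λ = −ln(0.48)/1.98 = 0.370692.
Memoryless: P(X > 1.58+0.77 | X > 1.58) = P(X > 0.77) = e^(−0.370692·0.77) ≈ 0.7517.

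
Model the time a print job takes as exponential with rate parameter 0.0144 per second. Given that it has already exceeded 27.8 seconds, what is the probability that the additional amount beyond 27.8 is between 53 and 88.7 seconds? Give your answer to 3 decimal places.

Memoryless: the residual past 27.8 is again Exp(λ).
P(53 < residual < 88.7) = e^(−λ·53) − e^(−λ·88.7) = 0.46617 − 0.27879 ≈ 0.187.

0.187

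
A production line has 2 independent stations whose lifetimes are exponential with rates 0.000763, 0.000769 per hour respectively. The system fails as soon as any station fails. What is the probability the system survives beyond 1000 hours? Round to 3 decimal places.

0.216

The time to first failure is exponential with rate Σλ = 0.000763 + 0.000769 = 0.001532.
P(min > 1000) = e^(−0.001532·1000) = e^(−1.532) ≈ 0.216.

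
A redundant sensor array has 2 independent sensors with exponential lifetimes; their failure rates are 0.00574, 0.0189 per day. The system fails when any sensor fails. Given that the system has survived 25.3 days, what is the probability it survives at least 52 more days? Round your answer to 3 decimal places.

0.278

Time to first failure ~ Exp(Σλ) with Σλ = 0.02464.
By memorylessness, P(T > 25.3+52 | T > 25.3) = P(T > 52) = e^(−0.02464·52) ≈ 0.278.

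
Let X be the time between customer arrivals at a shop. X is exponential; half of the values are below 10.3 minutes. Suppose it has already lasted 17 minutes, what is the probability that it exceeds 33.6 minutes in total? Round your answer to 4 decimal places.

0.3272

For an exponential, median = ln(2)/λ, so λ = ln 2 / 10.3 = 0.0672958 per minute.
P(X > s+t | X > s) = e^(−λ(s+t))/e^(−λs) = e^(−λt), independent of s = 17.
P(X > 16.6) = e^(−1.1171) ≈ 0.3272.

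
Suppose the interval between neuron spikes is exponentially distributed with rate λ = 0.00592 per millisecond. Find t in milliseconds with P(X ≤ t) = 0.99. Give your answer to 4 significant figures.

777.9

Set 1 − e^(−λt) = 0.99, so t = −ln(0.01)/λ = 4.6052/0.00592 ≈ 777.9 milliseconds.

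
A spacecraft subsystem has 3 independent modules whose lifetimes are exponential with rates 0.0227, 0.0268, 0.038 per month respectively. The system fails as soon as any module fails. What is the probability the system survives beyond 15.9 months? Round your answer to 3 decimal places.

0.249

The time to first failure is exponential with rate Σλ = 0.0227 + 0.0268 + 0.038 = 0.0875.
P(min > 15.9) = e^(−0.0875·15.9) = e^(−1.3912) ≈ 0.249.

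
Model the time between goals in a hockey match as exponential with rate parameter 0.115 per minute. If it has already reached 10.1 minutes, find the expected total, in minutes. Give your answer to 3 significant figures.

By memorylessness, E[X | X > 10.1] = 10.1 + 1/λ = 10.1 + 8.69565 = 18.7957 minutes.

18.8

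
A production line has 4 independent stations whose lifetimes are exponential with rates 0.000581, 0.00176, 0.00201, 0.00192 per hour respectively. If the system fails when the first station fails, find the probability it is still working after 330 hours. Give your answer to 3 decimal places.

The time to first failure is exponential with rate Σλ = 0.000581 + 0.00176 + 0.00201 + 0.00192 = 0.006271.
P(min > 330) = e^(−0.006271·330) = e^(−2.0694) ≈ 0.126.

0.126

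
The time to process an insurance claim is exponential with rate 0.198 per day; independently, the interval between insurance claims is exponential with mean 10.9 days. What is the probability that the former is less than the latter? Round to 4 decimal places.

0.6834

λ_1 = 0.198, λ_2 = 1/10.9 = 0.0917431.
For independent exponentials, P(the former < the latter) = λ_1/(λ_1+λ_2) = 0.198/0.289743 ≈ 0.6834.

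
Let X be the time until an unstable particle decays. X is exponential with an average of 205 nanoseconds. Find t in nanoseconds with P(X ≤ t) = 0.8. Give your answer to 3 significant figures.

The rate is λ = 1/205 = 0.00487805 per nanosecond.
Set 1 − e^(−λt) = 0.8, so t = −ln(0.2)/λ = 1.6094/0.00487805 ≈ 329.935 nanoseconds.

330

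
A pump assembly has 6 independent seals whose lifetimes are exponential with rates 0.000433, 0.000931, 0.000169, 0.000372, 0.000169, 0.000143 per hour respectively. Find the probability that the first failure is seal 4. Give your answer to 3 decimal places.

The time to first failure is exponential with rate Σλ = 0.000433 + 0.000931 + 0.000169 + 0.000372 + 0.000169 + 0.000143 = 0.002217.
P(seal 4 first) = λ_4/Σλ = 0.000372/0.002217 ≈ 0.168.

0.168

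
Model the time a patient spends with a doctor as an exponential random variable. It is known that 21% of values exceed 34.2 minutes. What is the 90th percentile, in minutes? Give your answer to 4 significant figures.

e^(−λ·34.2) = 0.21 ⇒ λ = −ln(0.21)/34.2 = 0.045633.
90th percentile: 1 − e^(−λt) = 0.9, t = −ln(0.1)/λ = 50.4588 minutes.

50.46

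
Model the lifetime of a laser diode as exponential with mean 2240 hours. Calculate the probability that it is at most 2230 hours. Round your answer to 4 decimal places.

0.6305

The rate is λ = 1/2240 = 0.000446429 per hour.
P(X ≤ 2230) = 1 − e^(−λ·2230) = 1 − e^(−0.99554) ≈ 0.6305.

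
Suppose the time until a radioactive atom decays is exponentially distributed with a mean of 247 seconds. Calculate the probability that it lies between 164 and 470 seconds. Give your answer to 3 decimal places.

0.366

The rate is λ = 1/247 = 0.00404858 per second.
P(164 < X < 470) = e^(−λ·164) − e^(−λ·470) = 0.51480 − 0.14915 ≈ 0.366.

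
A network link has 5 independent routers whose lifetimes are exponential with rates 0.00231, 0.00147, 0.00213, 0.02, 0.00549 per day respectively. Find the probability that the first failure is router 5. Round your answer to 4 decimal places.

The time to first failure is exponential with rate Σλ = 0.00231 + 0.00147 + 0.00213 + 0.02 + 0.00549 = 0.0314.
P(router 5 first) = λ_5/Σλ = 0.00549/0.0314 ≈ 0.1748.

0.1748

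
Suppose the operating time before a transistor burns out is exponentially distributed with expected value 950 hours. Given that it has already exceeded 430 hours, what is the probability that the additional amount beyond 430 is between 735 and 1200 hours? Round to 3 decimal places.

0.179

The rate is λ = 1/950 = 0.00105263 per hour.
Memoryless: the residual past 430 is again Exp(λ).
P(735 < residual < 1200) = e^(−λ·735) − e^(−λ·1200) = 0.46131 − 0.28276 ≈ 0.179.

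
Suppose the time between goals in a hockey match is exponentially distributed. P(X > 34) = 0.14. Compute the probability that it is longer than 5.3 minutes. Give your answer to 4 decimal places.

0.7360

e^(−λ·34) = 0.14 ⇒ λ = −ln(0.14)/34 = 0.0578268.
P(X > 5.3) = e^(−0.0578268·5.3) = e^(−0.30648) ≈ 0.7360.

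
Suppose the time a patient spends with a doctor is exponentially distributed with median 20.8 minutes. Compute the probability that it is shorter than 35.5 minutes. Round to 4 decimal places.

0.6936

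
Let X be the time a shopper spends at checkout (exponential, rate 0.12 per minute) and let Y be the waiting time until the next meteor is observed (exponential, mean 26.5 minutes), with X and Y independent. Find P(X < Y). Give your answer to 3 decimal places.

λ_1 = 0.12, λ_2 = 1/26.5 = 0.0377358.
For independent exponentials, P(X < Y) = λ_1/(λ_1+λ_2) = 0.12/0.157736 ≈ 0.761.

0.761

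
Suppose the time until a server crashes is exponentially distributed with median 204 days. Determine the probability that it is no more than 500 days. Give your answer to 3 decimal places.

0.817

For an exponential, median = ln(2)/λ, so λ = ln 2 / 204 = 0.00339778 per day.
P(X ≤ 500) = 1 − e^(−λ·500) = 1 − e^(−1.6989) ≈ 0.817.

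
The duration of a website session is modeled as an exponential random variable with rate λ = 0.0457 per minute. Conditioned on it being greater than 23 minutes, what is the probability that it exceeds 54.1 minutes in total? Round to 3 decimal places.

0.241

By the memoryless property, P(X > 23+31.1 | X > 23) = P(X > 31.1).
P(X > 31.1) = e^(−1.4213) ≈ 0.241.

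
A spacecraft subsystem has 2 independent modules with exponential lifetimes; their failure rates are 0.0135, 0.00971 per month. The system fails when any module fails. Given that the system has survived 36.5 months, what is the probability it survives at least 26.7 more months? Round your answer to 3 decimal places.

Time to first failure ~ Exp(Σλ) with Σλ = 0.02321.
By memorylessness, P(T > 36.5+26.7 | T > 36.5) = P(T > 26.7) = e^(−0.02321·26.7) ≈ 0.538.

0.538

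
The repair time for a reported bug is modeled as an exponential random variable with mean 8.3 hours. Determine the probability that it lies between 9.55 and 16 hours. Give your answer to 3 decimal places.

0.171

The rate is λ = 1/8.3 = 0.120482 per hour.
P(9.55 < X < 16) = e^(−λ·9.55) − e^(−λ·16) = 0.31645 − 0.14548 ≈ 0.171.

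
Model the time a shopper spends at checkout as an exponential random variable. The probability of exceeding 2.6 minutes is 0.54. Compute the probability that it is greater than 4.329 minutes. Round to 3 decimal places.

0.358

e^(−λ·2.6) = 0.54 ⇒ λ = −ln(0.54)/2.6 = 0.236995.
P(X > 4.329) = e^(−0.236995·4.329) = e^(−1.0259) ≈ 0.358.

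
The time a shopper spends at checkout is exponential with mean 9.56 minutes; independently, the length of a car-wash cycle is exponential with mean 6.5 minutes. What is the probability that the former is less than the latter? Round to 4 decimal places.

0.4047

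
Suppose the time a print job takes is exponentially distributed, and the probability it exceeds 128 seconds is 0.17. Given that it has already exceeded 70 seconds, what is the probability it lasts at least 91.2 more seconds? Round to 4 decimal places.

0.2829

From e^(−λ·128) = 0.17, λ = −ln(0.17)/128 = 0.0138434.
Memoryless: P(X > 70+91.2 | X > 70) = P(X > 91.2) = e^(−0.0138434·91.2) ≈ 0.2829.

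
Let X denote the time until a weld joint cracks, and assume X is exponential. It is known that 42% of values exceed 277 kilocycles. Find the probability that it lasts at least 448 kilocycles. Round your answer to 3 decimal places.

e^(−λ·277) = 0.42 ⇒ λ = −ln(0.42)/277 = 0.00313177.
P(X > 448) = e^(−0.00313177·448) = e^(−1.403) ≈ 0.246.

0.246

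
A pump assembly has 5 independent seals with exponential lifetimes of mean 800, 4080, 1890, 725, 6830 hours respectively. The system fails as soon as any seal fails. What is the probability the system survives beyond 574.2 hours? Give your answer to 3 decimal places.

0.130

The first failure time is exponential with rate Σλ_i = 1/800 + 1/4080 + 1/1890 + 1/725 + 1/6830 = 0.00354992 per hour.
P(min > 574.2) = e^(−0.00354992·574.2) = e^(−2.0384) ≈ 0.130.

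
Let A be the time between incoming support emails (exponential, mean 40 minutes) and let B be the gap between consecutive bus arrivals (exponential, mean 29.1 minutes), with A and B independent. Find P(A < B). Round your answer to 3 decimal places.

0.421

λ_1 = 1/40 = 0.025, λ_2 = 1/29.1 = 0.0343643.
For independent exponentials, P(A < B) = λ_1/(λ_1+λ_2) = 0.025/0.0593643 ≈ 0.421.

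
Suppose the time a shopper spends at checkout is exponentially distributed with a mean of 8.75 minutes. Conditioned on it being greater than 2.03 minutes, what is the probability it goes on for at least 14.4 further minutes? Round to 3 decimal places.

0.193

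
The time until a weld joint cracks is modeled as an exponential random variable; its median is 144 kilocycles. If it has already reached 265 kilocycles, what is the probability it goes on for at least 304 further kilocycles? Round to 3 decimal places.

0.231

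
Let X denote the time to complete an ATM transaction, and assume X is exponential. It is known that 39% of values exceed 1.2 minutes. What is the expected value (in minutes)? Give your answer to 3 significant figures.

1.27

e^(−λ·1.2) = 0.39 ⇒ λ = −ln(0.39)/1.2 = 0.784674.
Mean = 1/λ = 1.27441 minutes.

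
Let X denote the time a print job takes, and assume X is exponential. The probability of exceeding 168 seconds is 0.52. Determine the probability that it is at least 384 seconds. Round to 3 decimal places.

e^(−λ·168) = 0.52 ⇒ λ = −ln(0.52)/168 = 0.00389242.
P(X > 384) = e^(−0.00389242·384) = e^(−1.4947) ≈ 0.224.

0.224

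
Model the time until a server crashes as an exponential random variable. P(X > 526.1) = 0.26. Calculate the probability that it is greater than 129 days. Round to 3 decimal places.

e^(−λ·526.1) = 0.26 ⇒ λ = −ln(0.26)/526.1 = 0.00256049.
P(X > 129) = e^(−0.00256049·129) = e^(−0.3303) ≈ 0.719.

0.719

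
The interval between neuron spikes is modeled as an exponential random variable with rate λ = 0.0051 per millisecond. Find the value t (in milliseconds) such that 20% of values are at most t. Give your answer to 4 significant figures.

Set 1 − e^(−λt) = 0.2, so t = −ln(0.8)/λ = 0.22314/0.0051 ≈ 43.7536 milliseconds.

43.75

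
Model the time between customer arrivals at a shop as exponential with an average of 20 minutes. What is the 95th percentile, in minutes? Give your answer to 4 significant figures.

The rate is λ = 1/20 = 0.05 per minute.
Set 1 − e^(−λt) = 0.95, so t = −ln(0.05)/λ = 2.9957/0.05 ≈ 59.9146 minutes.

59.91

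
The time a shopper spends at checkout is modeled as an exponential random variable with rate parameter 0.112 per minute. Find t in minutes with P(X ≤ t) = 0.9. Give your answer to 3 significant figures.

Set 1 − e^(−λt) = 0.9, so t = −ln(0.1)/λ = 2.3026/0.112 ≈ 20.5588 minutes.

20.6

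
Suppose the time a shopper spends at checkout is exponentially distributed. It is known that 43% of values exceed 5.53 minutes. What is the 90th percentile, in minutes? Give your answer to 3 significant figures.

15.1

e^(−λ·5.53) = 0.43 ⇒ λ = −ln(0.43)/5.53 = 0.152617.
90th percentile: 1 − e^(−λt) = 0.9, t = −ln(0.1)/λ = 15.0874 minutes.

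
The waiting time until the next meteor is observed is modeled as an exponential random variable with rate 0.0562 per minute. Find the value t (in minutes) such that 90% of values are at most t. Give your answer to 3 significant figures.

41.0

Set 1 − e^(−λt) = 0.9, so t = −ln(0.1)/λ = 2.3026/0.0562 ≈ 40.9713 minutes.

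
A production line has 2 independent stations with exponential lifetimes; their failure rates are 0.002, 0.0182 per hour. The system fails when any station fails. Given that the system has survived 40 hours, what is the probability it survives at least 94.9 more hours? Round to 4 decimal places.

Time to first failure ~ Exp(Σλ) with Σλ = 0.0202.
By memorylessness, P(T > 40+94.9 | T > 40) = P(T > 94.9) = e^(−0.0202·94.9) ≈ 0.1471.

0.1471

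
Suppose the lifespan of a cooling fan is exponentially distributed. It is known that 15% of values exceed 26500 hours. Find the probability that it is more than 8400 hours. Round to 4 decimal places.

e^(−λ·26500) = 0.15 ⇒ λ = −ln(0.15)/26500 = 0.0000715894.
P(X > 8400) = e^(−0.0000715894·8400) = e^(−0.60135) ≈ 0.5481.

0.5481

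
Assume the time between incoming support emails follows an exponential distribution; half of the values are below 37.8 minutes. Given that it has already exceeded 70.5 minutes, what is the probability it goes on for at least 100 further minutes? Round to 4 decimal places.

For an exponential, median = ln(2)/λ, so λ = ln 2 / 37.8 = 0.0183372 per minute.
The exponential is memoryless, so the remaining time is again Exp(λ): the condition X > 70.5 is irrelevant.
P(X > 100) = e^(−1.8337) ≈ 0.1598.

0.1598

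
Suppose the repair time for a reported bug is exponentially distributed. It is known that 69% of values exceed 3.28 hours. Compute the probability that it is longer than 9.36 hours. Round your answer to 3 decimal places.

0.347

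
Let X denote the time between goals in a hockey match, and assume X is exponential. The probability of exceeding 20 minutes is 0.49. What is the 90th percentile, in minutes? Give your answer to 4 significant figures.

e^(−λ·20) = 0.49 ⇒ λ = −ln(0.49)/20 = 0.0356675.
90th percentile: 1 − e^(−λt) = 0.9, t = −ln(0.1)/λ = 64.557 minutes.

64.56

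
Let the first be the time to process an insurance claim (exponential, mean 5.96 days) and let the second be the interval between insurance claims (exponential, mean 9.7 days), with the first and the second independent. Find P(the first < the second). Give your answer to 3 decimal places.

λ_1 = 1/5.96 = 0.167785, λ_2 = 1/9.7 = 0.103093.
For independent exponentials, P(the first < the second) = λ_1/(λ_1+λ_2) = 0.167785/0.270878 ≈ 0.619.

0.619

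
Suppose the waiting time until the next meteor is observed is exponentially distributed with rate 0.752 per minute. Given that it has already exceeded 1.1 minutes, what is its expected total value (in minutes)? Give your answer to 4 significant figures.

2.430

By memorylessness, E[X | X > 1.1] = 1.1 + 1/λ = 1.1 + 1.32979 = 2.42979 minutes.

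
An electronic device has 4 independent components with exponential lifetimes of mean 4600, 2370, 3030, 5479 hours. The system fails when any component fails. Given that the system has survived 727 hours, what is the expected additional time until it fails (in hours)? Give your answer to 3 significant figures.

First-failure rate Σλ = 1/4600 + 1/2370 + 1/3030 + 1/5479 = 0.00115188.
By memorylessness the expected residual is 1/Σλ = 868.146 hours, regardless of the 727 already elapsed.

868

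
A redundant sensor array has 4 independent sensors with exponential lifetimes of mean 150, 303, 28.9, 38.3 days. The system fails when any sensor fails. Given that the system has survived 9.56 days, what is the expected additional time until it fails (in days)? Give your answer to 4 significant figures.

First-failure rate Σλ = 1/150 + 1/303 + 1/28.9 + 1/38.3 = 0.0706787.
By memorylessness the expected residual is 1/Σλ = 14.1485 days, regardless of the 9.56 already elapsed.

14.15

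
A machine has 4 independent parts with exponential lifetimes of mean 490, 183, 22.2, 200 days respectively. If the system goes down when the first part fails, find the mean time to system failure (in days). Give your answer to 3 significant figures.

The first failure time is exponential with rate Σλ_i = 1/490 + 1/183 + 1/22.2 + 1/200 = 0.0575503 per day.
E[min] = 1/Σλ = 1/0.0575503 = 17.3761 days.

17.4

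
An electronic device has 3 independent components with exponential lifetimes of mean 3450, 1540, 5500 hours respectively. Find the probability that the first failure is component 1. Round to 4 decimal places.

0.2586

Rates: λ_i = 1/mean_i → 0.000289855, 0.000649351, 0.000181818; Σλ = 0.00112102.
P(component 1 first) = λ_1/Σλ = 0.000289855/0.00112102 ≈ 0.2586.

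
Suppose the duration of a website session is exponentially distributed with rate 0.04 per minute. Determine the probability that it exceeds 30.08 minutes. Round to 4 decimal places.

P(X > 30.08) = e^(−λ·30.08) = e^(−1.2032) ≈ 0.3002.

0.3002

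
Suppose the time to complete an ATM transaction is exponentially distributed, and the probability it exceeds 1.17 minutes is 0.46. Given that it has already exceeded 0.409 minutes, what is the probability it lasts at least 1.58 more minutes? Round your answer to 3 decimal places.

From e^(−λ·1.17) = 0.46, λ = −ln(0.46)/1.17 = 0.6637.
Memoryless: P(X > 0.409+1.58 | X > 0.409) = P(X > 1.58) = e^(−0.6637·1.58) ≈ 0.350.

0.350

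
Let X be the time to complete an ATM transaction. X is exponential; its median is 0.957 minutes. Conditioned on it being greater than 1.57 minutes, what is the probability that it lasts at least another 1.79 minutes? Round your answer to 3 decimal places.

0.273

For an exponential, median = ln(2)/λ, so λ = ln 2 / 0.957 = 0.724292 per minute.
The exponential is memoryless, so the remaining time is again Exp(λ): the condition X > 1.57 is irrelevant.
P(X > 1.79) = e^(−1.2965) ≈ 0.273.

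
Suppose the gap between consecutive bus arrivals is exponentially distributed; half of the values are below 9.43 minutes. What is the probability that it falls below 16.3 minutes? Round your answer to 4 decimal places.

For an exponential, median = ln(2)/λ, so λ = ln 2 / 9.43 = 0.0735045 per minute.
P(X ≤ 16.3) = 1 − e^(−λ·16.3) = 1 − e^(−1.1981) ≈ 0.6982.

0.6982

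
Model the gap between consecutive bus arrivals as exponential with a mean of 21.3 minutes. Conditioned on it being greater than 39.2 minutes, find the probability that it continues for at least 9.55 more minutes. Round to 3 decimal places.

0.639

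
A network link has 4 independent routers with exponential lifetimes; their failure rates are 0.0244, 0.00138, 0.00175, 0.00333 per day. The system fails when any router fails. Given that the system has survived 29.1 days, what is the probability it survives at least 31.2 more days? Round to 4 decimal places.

0.3818

Time to first failure ~ Exp(Σλ) with Σλ = 0.03086.
By memorylessness, P(T > 29.1+31.2 | T > 29.1) = P(T > 31.2) = e^(−0.03086·31.2) ≈ 0.3818.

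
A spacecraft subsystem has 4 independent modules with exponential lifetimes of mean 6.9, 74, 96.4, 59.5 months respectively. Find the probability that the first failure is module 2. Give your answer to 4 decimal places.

0.0728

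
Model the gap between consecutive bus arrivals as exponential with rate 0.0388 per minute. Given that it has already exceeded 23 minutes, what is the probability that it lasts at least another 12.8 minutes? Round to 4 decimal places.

0.6086

By the memoryless property, P(X > 23+12.8 | X > 23) = P(X > 12.8).
P(X > 12.8) = e^(−0.49664) ≈ 0.6086.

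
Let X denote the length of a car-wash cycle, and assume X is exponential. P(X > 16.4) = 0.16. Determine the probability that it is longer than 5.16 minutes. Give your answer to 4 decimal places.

0.5618

e^(−λ·16.4) = 0.16 ⇒ λ = −ln(0.16)/16.4 = 0.111743.
P(X > 5.16) = e^(−0.111743·5.16) = e^(−0.57659) ≈ 0.5618.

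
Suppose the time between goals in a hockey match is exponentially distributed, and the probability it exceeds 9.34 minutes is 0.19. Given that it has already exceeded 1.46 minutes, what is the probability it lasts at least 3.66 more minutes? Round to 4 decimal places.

From e^(−λ·9.34) = 0.19, λ = −ln(0.19)/9.34 = 0.177808.
Memoryless: P(X > 1.46+3.66 | X > 1.46) = P(X > 3.66) = e^(−0.177808·3.66) ≈ 0.5216.

0.5216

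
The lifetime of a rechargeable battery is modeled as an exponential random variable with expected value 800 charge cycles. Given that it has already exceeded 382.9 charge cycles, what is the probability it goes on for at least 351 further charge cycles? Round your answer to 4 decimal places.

0.6448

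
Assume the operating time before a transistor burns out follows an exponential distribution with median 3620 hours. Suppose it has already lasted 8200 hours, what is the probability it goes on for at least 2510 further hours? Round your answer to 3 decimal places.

For an exponential, median = ln(2)/λ, so λ = ln 2 / 3620 = 0.000191477 per hour.
P(X > s+t | X > s) = e^(−λ(s+t))/e^(−λs) = e^(−λt), independent of s = 8200.
P(X > 2510) = e^(−0.48061) ≈ 0.618.

0.618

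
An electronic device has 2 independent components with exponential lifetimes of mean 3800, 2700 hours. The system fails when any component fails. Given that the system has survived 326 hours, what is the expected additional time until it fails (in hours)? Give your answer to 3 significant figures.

1580

First-failure rate Σλ = 1/3800 + 1/2700 = 0.000633528.
By memorylessness the expected residual is 1/Σλ = 1578.46 hours, regardless of the 326 already elapsed.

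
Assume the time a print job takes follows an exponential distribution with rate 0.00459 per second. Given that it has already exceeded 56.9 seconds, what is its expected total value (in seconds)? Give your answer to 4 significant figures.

274.8

By memorylessness, E[X | X > 56.9] = 56.9 + 1/λ = 56.9 + 217.865 = 274.765 seconds.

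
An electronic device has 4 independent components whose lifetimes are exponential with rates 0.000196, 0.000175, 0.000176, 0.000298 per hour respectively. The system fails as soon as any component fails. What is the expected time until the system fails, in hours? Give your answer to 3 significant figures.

The time to first failure is exponential with rate Σλ = 0.000196 + 0.000175 + 0.000176 + 0.000298 = 0.000845.
E[min] = 1/Σλ = 1/0.000845 = 1183.43 hours.

1180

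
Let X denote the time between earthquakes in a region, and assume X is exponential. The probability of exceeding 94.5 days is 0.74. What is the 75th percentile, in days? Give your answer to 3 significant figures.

e^(−λ·94.5) = 0.74 ⇒ λ = −ln(0.74)/94.5 = 0.0031863.
75th percentile: 1 − e^(−λt) = 0.75, t = −ln(0.25)/λ = 435.08 days.

435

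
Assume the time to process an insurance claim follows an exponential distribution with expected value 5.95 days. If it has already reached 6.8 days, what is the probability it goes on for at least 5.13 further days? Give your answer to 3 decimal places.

The rate is λ = 1/5.95 = 0.168067 per day.
P(X > s+t | X > s) = e^(−λ(s+t))/e^(−λs) = e^(−λt), independent of s = 6.8.
P(X > 5.13) = e^(−0.86218) ≈ 0.422.

0.422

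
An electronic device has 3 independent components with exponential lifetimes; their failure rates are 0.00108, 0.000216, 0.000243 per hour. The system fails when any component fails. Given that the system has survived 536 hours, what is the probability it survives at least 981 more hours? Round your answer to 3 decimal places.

0.221

Time to first failure ~ Exp(Σλ) with Σλ = 0.001539.
By memorylessness, P(T > 536+981 | T > 536) = P(T > 981) = e^(−0.001539·981) ≈ 0.221.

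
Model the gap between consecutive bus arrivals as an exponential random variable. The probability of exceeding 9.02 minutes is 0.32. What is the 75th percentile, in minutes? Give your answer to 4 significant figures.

e^(−λ·9.02) = 0.32 ⇒ λ = −ln(0.32)/9.02 = 0.126323.
75th percentile: 1 − e^(−λt) = 0.75, t = −ln(0.25)/λ = 10.9742 minutes.

10.97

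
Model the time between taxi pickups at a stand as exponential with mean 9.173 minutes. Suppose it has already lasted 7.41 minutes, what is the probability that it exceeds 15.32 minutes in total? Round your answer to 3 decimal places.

0.422

The rate is λ = 1/9.173 = 0.109016 per minute.
By the memoryless property, P(X > 7.41+7.91 | X > 7.41) = P(X > 7.91).
P(X > 7.91) = e^(−0.86231) ≈ 0.422.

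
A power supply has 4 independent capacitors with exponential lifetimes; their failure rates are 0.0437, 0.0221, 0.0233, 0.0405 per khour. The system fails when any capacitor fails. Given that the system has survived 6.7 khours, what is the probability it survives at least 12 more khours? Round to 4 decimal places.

Time to first failure ~ Exp(Σλ) with Σλ = 0.1296.
By memorylessness, P(T > 6.7+12 | T > 6.7) = P(T > 12) = e^(−0.1296·12) ≈ 0.2111.

0.2111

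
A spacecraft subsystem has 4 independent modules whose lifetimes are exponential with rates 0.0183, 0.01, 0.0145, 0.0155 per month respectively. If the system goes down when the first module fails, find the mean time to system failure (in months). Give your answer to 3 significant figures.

17.2

The time to first failure is exponential with rate Σλ = 0.0183 + 0.01 + 0.0145 + 0.0155 = 0.0583.
E[min] = 1/Σλ = 1/0.0583 = 17.1527 months.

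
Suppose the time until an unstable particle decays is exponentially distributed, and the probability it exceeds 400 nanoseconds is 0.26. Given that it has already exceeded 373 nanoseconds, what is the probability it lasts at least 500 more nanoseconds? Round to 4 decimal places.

From e^(−λ·400) = 0.26, λ = −ln(0.26)/400 = 0.00336768.
Memoryless: P(X > 373+500 | X > 373) = P(X > 500) = e^(−0.00336768·500) ≈ 0.1857.

0.1857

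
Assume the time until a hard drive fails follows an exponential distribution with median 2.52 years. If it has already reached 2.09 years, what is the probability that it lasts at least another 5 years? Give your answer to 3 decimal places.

For an exponential, median = ln(2)/λ, so λ = ln 2 / 2.52 = 0.275058 per year.
By the memoryless property, P(X > 2.09+5 | X > 2.09) = P(X > 5).
P(X > 5) = e^(−1.3753) ≈ 0.253.

0.253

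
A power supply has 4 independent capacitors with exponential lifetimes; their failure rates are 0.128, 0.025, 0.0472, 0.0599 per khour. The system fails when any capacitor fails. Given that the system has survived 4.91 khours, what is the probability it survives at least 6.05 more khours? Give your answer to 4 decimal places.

0.2073

Time to first failure ~ Exp(Σλ) with Σλ = 0.2601.
By memorylessness, P(T > 4.91+6.05 | T > 4.91) = P(T > 6.05) = e^(−0.2601·6.05) ≈ 0.2073.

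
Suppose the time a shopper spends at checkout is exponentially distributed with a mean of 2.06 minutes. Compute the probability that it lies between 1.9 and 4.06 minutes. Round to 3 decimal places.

0.258

The rate is λ = 1/2.06 = 0.485437 per minute.
P(1.9 < X < 4.06) = e^(−λ·1.9) − e^(−λ·4.06) = 0.39759 − 0.13934 ≈ 0.258.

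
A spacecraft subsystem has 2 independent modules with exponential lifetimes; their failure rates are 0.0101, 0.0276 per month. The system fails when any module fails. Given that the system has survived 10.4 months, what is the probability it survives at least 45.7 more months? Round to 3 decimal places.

Time to first failure ~ Exp(Σλ) with Σλ = 0.0377.
By memorylessness, P(T > 10.4+45.7 | T > 10.4) = P(T > 45.7) = e^(−0.0377·45.7) ≈ 0.179.

0.179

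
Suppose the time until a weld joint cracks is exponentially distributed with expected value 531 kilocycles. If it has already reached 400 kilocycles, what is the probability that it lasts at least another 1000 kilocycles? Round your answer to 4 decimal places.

0.1521

The rate is λ = 1/531 = 0.00188324 per kilocycle.
The exponential is memoryless, so the remaining time is again Exp(λ): the condition X > 400 is irrelevant.
P(X > 1000) = e^(−1.8832) ≈ 0.1521.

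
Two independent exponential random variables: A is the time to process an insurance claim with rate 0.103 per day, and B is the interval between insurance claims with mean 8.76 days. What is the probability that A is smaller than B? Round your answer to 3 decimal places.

λ_1 = 0.103, λ_2 = 1/8.76 = 0.114155.
For independent exponentials, P(A < B) = λ_1/(λ_1+λ_2) = 0.103/0.217155 ≈ 0.474.

0.474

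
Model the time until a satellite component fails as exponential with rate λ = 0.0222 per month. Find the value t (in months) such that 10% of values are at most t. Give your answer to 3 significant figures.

Set 1 − e^(−λt) = 0.1, so t = −ln(0.9)/λ = 0.10536/0.0222 ≈ 4.74597 months.

4.75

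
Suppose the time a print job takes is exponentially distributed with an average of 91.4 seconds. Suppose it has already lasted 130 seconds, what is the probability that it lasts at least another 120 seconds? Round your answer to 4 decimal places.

0.2690

The rate is λ = 1/91.4 = 0.0109409 per second.
The exponential is memoryless, so the remaining time is again Exp(λ): the condition X > 130 is irrelevant.
P(X > 120) = e^(−1.3129) ≈ 0.2690.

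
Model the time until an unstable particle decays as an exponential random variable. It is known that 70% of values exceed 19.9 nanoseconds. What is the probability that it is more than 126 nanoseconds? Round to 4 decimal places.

0.1045

e^(−λ·19.9) = 0.70 ⇒ λ = −ln(0.70)/19.9 = 0.0179234.
P(X > 126) = e^(−0.0179234·126) = e^(−2.2583) ≈ 0.1045.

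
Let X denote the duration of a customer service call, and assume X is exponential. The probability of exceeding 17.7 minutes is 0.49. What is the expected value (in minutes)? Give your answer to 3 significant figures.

24.8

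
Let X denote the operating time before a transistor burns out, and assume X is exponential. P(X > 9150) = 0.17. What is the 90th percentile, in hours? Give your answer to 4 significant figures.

e^(−λ·9150) = 0.17 ⇒ λ = −ln(0.17)/9150 = 0.000193656.
90th percentile: 1 − e^(−λt) = 0.9, t = −ln(0.1)/λ = 11890 hours.

11890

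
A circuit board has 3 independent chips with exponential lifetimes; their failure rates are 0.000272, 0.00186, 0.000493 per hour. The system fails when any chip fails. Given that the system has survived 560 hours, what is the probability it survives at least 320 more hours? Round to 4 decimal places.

0.4317

Time to first failure ~ Exp(Σλ) with Σλ = 0.002625.
By memorylessness, P(T > 560+320 | T > 560) = P(T > 320) = e^(−0.002625·320) ≈ 0.4317.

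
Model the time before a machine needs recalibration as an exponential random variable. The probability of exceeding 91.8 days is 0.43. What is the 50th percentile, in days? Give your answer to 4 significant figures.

e^(−λ·91.8) = 0.43 ⇒ λ = −ln(0.43)/91.8 = 0.00919357.
50th percentile: 1 − e^(−λt) = 0.5, t = −ln(0.5)/λ = 75.3947 days.

75.39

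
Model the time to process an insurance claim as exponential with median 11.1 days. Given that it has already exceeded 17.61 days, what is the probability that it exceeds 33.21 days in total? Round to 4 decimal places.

For an exponential, median = ln(2)/λ, so λ = ln 2 / 11.1 = 0.0624457 per day.
By the memoryless property, P(X > 17.61+15.6 | X > 17.61) = P(X > 15.6).
P(X > 15.6) = e^(−0.97415) ≈ 0.3775.

0.3775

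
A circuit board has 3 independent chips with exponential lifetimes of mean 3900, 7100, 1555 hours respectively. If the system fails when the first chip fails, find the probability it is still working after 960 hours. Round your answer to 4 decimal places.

0.3683

The first failure time is exponential with rate Σλ_i = 1/3900 + 1/7100 + 1/1555 = 0.00104034 per hour.
P(min > 960) = e^(−0.00104034·960) = e^(−0.99873) ≈ 0.3683.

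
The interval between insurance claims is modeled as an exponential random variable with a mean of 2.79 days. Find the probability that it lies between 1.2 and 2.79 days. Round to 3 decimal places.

0.283

The rate is λ = 1/2.79 = 0.358423 per day.
P(1.2 < X < 2.79) = e^(−λ·1.2) − e^(−λ·2.79) = 0.65044 − 0.36788 ≈ 0.283.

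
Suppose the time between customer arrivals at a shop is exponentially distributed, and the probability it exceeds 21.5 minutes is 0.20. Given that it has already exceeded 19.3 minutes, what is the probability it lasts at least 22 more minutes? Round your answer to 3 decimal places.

0.193

From e^(−λ·21.5) = 0.20, λ = −ln(0.20)/21.5 = 0.0748576.
Memoryless: P(X > 19.3+22 | X > 19.3) = P(X > 22) = e^(−0.0748576·22) ≈ 0.193.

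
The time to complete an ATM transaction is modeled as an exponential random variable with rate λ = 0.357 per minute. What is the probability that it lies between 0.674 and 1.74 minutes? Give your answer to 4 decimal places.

0.2488

P(0.674 < X < 1.74) = e^(−λ·0.674) − e^(−λ·1.74) = 0.78614 − 0.53731 ≈ 0.2488.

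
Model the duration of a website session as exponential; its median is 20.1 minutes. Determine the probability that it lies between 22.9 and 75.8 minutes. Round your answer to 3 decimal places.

0.381

For an exponential, median = ln(2)/λ, so λ = ln 2 / 20.1 = 0.0344849 per minute.
P(22.9 < X < 75.8) = e^(−λ·22.9) − e^(−λ·75.8) = 0.45398 − 0.07324 ≈ 0.381.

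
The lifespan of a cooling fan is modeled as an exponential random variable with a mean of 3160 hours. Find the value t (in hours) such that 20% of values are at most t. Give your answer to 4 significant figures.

705.1

The rate is λ = 1/3160 = 0.000316456 per hour.
Set 1 − e^(−λt) = 0.2, so t = −ln(0.8)/λ = 0.22314/0.000316456 ≈ 705.134 hours.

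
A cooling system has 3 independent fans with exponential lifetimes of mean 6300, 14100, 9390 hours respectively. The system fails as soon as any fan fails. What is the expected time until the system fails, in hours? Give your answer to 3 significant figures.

The first failure time is exponential with rate Σλ_i = 1/6300 + 1/14100 + 1/9390 = 0.000336148 per hour.
E[min] = 1/Σλ = 1/0.000336148 = 2974.88 hours.

2970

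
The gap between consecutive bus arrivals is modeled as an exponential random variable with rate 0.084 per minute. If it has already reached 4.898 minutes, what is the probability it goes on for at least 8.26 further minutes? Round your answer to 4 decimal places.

0.4997

The exponential is memoryless, so the remaining time is again Exp(λ): the condition X > 4.898 is irrelevant.
P(X > 8.26) = e^(−0.69384) ≈ 0.4997.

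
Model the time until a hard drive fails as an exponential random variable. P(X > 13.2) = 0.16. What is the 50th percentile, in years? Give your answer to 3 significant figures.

4.99

e^(−λ·13.2) = 0.16 ⇒ λ = −ln(0.16)/13.2 = 0.138832.
50th percentile: 1 − e^(−λt) = 0.5, t = −ln(0.5)/λ = 4.99271 years.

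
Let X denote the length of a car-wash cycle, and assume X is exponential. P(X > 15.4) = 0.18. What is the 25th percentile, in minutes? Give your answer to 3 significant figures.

e^(−λ·15.4) = 0.18 ⇒ λ = −ln(0.18)/15.4 = 0.111351.
25th percentile: 1 − e^(−λt) = 0.25, t = −ln(0.75)/λ = 2.58357 minutes.

2.58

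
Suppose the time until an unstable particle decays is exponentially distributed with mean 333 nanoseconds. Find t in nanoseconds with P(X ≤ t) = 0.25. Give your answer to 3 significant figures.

The rate is λ = 1/333 = 0.003003 per nanosecond.
Set 1 − e^(−λt) = 0.25, so t = −ln(0.75)/λ = 0.28768/0.003003 ≈ 95.7981 nanoseconds.

95.8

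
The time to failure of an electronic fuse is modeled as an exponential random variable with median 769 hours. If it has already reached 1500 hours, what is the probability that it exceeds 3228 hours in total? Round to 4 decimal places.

For an exponential, median = ln(2)/λ, so λ = ln 2 / 769 = 0.000901362 per hour.
P(X > s+t | X > s) = e^(−λ(s+t))/e^(−λs) = e^(−λt), independent of s = 1500.
P(X > 1728) = e^(−1.5576) ≈ 0.2107.

0.2107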